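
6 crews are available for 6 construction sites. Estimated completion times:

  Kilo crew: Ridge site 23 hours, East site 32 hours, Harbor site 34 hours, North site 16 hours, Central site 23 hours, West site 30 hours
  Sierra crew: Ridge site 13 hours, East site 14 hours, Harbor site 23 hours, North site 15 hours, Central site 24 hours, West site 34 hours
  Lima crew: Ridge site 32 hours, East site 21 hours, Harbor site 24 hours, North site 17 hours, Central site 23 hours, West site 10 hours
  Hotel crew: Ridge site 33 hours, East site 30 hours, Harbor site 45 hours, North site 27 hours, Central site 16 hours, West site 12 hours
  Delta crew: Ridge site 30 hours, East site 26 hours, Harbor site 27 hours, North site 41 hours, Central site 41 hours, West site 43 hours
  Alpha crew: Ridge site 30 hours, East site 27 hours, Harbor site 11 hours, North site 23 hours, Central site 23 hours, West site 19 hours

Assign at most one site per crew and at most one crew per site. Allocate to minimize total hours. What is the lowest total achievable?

Optimal: Kilo crew→North site (16 hours), Sierra crew→Ridge site (13 hours), Lima crew→West site (10 hours), Hotel crew→Central site (16 hours), Delta crew→East site (26 hours), Alpha crew→Harbor site (11 hours) — total 16+13+10+16+26+11 = 92 hours.
Column-greedy (each site in turn goes to its cheapest remaining crew) gives 120 hours, worse by 28.
Next-best assignment: Kilo crew→North site, Sierra crew→East site, Lima crew→West site, Hotel crew→Central site, Delta crew→Ridge site, Alpha crew→Harbor site = 97 hours.
Swapping Sierra crew↔Kilo crew (Sierra crew→North site 15 hours, Kilo crew→Ridge site 23 hours) adds 9.
Checked against all permutations: 92 hours is optimal.

Min total: 92 hours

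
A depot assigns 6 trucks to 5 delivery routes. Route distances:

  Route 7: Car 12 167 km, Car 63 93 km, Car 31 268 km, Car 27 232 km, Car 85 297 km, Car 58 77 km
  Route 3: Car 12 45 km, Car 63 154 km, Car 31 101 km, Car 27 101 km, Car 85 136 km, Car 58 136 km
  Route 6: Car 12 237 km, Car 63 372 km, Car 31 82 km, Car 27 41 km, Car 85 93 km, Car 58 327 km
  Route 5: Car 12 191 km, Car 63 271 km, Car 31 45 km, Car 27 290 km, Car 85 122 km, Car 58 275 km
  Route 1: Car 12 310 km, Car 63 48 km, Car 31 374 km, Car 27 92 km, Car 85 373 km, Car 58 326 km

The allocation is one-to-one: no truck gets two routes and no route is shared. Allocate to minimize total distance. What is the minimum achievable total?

Optimal: Car 58→Route 7 (77 km), Car 12→Route 3 (45 km), Car 27→Route 6 (41 km), Car 31→Route 5 (45 km), Car 63→Route 1 (48 km) — total 77+45+41+45+48 = 256 km.

Minimum total: 256 km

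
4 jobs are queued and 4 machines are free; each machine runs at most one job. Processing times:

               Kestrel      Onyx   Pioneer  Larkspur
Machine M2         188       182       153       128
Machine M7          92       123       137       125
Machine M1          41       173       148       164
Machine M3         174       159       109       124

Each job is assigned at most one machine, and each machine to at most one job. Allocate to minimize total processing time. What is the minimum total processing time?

Minimum total: 401 min

This is the linear assignment problem.
Optimal: Kestrel→Machine M1 (41 min), Onyx→Machine M7 (123 min), Pioneer→Machine M3 (109 min), Larkspur→Machine M2 (128 min) — total 41+123+109+128 = 401 min.
Column-greedy (each machine in turn goes to its cheapest remaining job) gives 527 min, worse by 126.
Next-best assignment: Kestrel→Machine M1, Onyx→Machine M7, Pioneer→Machine M2, Larkspur→Machine M3 = 441 min.
Swapping Kestrel↔Larkspur (Kestrel→Machine M2 188 min, Larkspur→Machine M1 164 min) adds 183.
Every other assignment is strictly worse.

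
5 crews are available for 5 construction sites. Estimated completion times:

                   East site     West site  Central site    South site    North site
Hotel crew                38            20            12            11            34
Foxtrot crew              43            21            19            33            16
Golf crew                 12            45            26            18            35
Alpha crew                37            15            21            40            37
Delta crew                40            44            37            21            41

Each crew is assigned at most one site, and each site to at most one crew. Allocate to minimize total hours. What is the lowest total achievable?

This is the linear assignment problem.
Optimal: Hotel crew→Central site (12 hours), Foxtrot crew→North site (16 hours), Golf crew→East site (12 hours), Alpha crew→West site (15 hours), Delta crew→South site (21 hours) — total 12+16+12+15+21 = 76 hours.
Row-greedy (each crew in turn takes its cheapest remaining site) gives 91 hours, worse by 15.

Min total: 76 hours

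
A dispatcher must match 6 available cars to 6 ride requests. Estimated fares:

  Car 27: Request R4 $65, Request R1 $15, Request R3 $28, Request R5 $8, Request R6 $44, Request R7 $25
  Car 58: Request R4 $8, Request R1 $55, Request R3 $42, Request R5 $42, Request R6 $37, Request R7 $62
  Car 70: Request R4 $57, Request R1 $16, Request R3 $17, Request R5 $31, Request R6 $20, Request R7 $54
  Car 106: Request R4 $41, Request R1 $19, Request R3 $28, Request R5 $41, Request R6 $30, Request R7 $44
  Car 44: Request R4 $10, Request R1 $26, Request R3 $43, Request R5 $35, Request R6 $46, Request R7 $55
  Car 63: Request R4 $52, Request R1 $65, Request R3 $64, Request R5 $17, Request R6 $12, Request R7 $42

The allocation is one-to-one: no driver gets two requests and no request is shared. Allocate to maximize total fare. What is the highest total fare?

This is the linear assignment problem.
Optimal: Car 27→Request R4 ($65), Car 58→Request R1 ($55), Car 70→Request R7 ($54), Car 106→Request R5 ($41), Car 44→Request R6 ($46), Car 63→Request R3 ($64) — total 65+55+54+41+46+64 = $325.
Row-greedy (each driver in turn takes its best remaining request) gives $296, worse by 29.
No other one-to-one assignment exceeds $325.

Maximum total: $325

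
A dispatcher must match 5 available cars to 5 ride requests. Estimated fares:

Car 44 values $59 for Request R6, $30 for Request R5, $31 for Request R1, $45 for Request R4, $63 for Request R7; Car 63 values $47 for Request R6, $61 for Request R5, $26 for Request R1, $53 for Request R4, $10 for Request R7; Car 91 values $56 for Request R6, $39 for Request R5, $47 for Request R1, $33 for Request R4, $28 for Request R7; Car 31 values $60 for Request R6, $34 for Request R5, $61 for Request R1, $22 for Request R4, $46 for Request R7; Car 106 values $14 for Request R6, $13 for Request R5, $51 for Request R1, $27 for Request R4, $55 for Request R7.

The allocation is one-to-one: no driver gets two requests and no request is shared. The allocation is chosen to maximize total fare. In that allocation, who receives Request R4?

Optimal: Car 44→Request R4 ($45), Car 63→Request R5 ($61), Car 91→Request R6 ($56), Car 31→Request R1 ($61), Car 106→Request R7 ($55) — total 45+61+56+61+55 = $278.
Row-greedy (each driver in turn takes its best remaining request) gives $268, worse by 10.
Every other assignment is strictly worse.
Car 44's own top request is Request R7 ($63), but forcing Car 44→Request R7 and reassigning the rest optimally gives only $268 — worse by 10.

Car 44 receives Request R4.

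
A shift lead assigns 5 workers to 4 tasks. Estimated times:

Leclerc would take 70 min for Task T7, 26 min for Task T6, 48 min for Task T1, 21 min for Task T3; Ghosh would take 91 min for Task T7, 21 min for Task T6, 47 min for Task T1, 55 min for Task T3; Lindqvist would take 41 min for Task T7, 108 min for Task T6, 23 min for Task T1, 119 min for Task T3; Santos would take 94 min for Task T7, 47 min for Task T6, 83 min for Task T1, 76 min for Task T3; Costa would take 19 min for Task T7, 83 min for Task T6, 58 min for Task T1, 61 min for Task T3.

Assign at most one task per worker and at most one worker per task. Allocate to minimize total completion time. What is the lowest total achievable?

Optimal: Costa→Task T7 (19 min), Ghosh→Task T6 (21 min), Lindqvist→Task T1 (23 min), Leclerc→Task T3 (21 min) — total 19+21+23+21 = 84 min.
Row-greedy (each worker in turn takes its cheapest remaining task) gives 159 min, worse by 75.
Next-best assignment: Costa→Task T7, Santos→Task T6, Lindqvist→Task T1, Leclerc→Task T3 = 110 min.

Minimum total: 84 min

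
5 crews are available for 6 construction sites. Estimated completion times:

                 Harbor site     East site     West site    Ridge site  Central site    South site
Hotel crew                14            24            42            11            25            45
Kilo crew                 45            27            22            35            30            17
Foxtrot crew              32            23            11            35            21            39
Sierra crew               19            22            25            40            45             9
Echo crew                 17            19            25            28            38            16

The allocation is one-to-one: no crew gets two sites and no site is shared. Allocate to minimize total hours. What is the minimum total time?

This is a one-to-one assignment (minimum-cost bipartite matching).
Optimal: Hotel crew→Ridge site (11 hours), Kilo crew→East site (27 hours), Foxtrot crew→West site (11 hours), Sierra crew→South site (9 hours), Echo crew→Harbor site (17 hours) — total 11+27+11+9+17 = 75 hours.
Column-greedy (each site in turn goes to its cheapest remaining crew) gives 124 hours, worse by 49.
Every other assignment is strictly worse.

Minimum total: 75 hours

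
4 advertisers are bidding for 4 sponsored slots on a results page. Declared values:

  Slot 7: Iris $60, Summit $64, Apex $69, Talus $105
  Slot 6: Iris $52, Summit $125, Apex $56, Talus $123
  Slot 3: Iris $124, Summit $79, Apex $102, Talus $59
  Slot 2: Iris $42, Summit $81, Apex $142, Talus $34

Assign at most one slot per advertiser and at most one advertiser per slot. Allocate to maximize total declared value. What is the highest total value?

Maximum total: $496

Optimal: Iris→Slot 3 ($124), Summit→Slot 6 ($125), Apex→Slot 2 ($142), Talus→Slot 7 ($105) — total 124+125+142+105 = $496.
Next-best assignment: Iris→Slot 3, Summit→Slot 7, Apex→Slot 2, Talus→Slot 6 = $453.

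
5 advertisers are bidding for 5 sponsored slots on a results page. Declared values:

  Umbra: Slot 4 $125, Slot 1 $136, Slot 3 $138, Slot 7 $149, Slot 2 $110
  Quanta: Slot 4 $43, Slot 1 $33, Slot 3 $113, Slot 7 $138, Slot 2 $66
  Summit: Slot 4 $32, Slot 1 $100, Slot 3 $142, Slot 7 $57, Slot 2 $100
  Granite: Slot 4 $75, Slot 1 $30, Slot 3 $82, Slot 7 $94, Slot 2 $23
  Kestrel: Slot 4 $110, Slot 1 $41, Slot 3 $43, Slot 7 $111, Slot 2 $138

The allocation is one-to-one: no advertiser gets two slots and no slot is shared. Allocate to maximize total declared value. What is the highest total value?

Max total: $629

This is the linear assignment problem.
Optimal: Umbra→Slot 1 ($136), Quanta→Slot 7 ($138), Summit→Slot 3 ($142), Granite→Slot 4 ($75), Kestrel→Slot 2 ($138) — total 136+138+142+75+138 = $629.
Next-best assignment: Umbra→Slot 3, Quanta→Slot 7, Summit→Slot 1, Granite→Slot 4, Kestrel→Slot 2 = $589.
Swapping Granite↔Umbra (Granite→Slot 1 $30, Umbra→Slot 4 $125) loses 56.
Checked against all permutations: $629 is optimal.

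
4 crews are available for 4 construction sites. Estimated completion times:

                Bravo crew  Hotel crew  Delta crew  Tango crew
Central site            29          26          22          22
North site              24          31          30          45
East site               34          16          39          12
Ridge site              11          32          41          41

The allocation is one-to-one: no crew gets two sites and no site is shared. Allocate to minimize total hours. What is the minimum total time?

Optimal: Bravo crew→Ridge site (11 hours), Hotel crew→North site (31 hours), Delta crew→Central site (22 hours), Tango crew→East site (12 hours) — total 11+31+22+12 = 76 hours.
Row-greedy (each crew in turn takes its cheapest remaining site) gives 94 hours, worse by 18.

Minimum total: 76 hours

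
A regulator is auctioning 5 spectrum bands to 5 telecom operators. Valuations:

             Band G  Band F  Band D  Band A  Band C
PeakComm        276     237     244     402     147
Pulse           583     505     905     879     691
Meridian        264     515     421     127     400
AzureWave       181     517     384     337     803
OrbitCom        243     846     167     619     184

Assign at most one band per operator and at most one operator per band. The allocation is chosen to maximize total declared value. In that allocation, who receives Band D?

Optimal: PeakComm→Band G ($276M), Pulse→Band A ($879M), Meridian→Band D ($421M), AzureWave→Band C ($803M), OrbitCom→Band F ($846M) — total 276+879+421+803+846 = $3225M.
Row-greedy (each operator in turn takes its best remaining band) gives $2868M, worse by 357.
Next-best assignment: PeakComm→Band A, Pulse→Band D, Meridian→Band G, AzureWave→Band C, OrbitCom→Band F = $3220M.
Every other assignment is strictly worse.
Meridian's own top band is Band F ($515M), but forcing Meridian→Band F and reassigning the rest optimally gives only $3118M — worse by 107.

Meridian receives Band D.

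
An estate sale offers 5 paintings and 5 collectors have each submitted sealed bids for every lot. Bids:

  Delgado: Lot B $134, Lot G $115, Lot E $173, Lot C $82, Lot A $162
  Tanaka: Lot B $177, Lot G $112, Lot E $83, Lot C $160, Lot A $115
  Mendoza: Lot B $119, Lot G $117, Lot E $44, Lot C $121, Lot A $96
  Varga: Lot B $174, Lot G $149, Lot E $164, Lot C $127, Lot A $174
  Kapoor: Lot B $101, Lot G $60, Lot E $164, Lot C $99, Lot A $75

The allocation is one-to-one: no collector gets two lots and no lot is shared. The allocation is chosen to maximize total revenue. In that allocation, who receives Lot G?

Treat this as an assignment problem: match each collector to one lot.
Optimal: Delgado→Lot A ($162), Tanaka→Lot C ($160), Mendoza→Lot G ($117), Varga→Lot B ($174), Kapoor→Lot E ($164) — total 162+160+117+174+164 = $777.
Max-entry greedy (repeatedly take the single best remaining cell) gives $705, worse by 72.
Next-best assignment: Delgado→Lot A, Tanaka→Lot B, Mendoza→Lot C, Varga→Lot G, Kapoor→Lot E = $773.
Mendoza's own top lot is Lot C ($121), but forcing Mendoza→Lot C and reassigning the rest optimally gives only $773 — worse by 4.

Mendoza receives Lot G.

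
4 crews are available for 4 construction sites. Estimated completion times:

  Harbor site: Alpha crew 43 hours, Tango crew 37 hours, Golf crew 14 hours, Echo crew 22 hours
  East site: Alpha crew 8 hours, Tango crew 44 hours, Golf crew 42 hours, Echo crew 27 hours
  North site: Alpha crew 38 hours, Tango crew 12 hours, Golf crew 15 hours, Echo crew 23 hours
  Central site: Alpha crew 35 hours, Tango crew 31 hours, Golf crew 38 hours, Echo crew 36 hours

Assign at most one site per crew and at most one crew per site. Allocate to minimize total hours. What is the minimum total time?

Optimal: Alpha crew→East site (8 hours), Tango crew→North site (12 hours), Golf crew→Harbor site (14 hours), Echo crew→Central site (36 hours) — total 8+12+14+36 = 70 hours.
Next-best assignment: Alpha crew→East site, Tango crew→Central site, Golf crew→Harbor site, Echo crew→North site = 76 hours.
Checked against all permutations: 70 hours is optimal.

Minimum total: 70 hours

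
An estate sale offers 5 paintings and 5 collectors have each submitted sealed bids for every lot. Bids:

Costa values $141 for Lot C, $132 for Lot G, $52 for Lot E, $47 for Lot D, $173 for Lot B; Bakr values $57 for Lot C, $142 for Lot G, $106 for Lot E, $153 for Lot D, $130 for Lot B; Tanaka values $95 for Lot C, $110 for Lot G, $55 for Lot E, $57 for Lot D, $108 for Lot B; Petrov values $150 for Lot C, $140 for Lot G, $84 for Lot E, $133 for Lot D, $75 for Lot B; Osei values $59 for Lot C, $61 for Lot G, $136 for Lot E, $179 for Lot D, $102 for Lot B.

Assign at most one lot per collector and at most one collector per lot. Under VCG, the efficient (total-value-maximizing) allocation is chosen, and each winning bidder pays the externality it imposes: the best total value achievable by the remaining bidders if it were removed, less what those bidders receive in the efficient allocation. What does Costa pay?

Efficient allocation: Costa→Lot B ($173), Bakr→Lot D ($153), Tanaka→Lot G ($110), Petrov→Lot C ($150), Osei→Lot E ($136); total welfare W = $722.
Costa receives Lot B at value $173, so the others get W − 173 = $549.
Without Costa: best allocation of the remaining 4 bidders over all 5 lots is Bakr→Lot G ($142), Tanaka→Lot B ($108), Petrov→Lot C ($150), Osei→Lot D ($179), total $579.
VCG payment = (others' best without Costa) − (others' welfare with Costa) = 579 − 549 = $30.

Costa pays $30.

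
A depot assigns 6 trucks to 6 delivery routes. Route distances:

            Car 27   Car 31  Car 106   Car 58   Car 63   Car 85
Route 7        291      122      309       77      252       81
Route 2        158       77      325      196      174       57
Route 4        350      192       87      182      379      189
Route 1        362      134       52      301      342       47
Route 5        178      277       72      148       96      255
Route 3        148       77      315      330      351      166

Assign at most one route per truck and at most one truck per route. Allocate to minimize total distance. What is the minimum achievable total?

Min total: 532 km

This is a one-to-one assignment (minimum-cost bipartite matching).
Optimal: Car 27→Route 3 (148 km), Car 31→Route 2 (77 km), Car 106→Route 4 (87 km), Car 58→Route 7 (77 km), Car 63→Route 5 (96 km), Car 85→Route 1 (47 km) — total 148+77+87+77+96+47 = 532 km.
Min-entry greedy (repeatedly take the single cheapest remaining cell) gives 800 km, worse by 268.
Next-best assignment: Car 27→Route 2, Car 31→Route 3, Car 106→Route 4, Car 58→Route 7, Car 63→Route 5, Car 85→Route 1 = 542 km.
Swapping Car 106↔Car 31 (Car 106→Route 2 325 km, Car 31→Route 4 192 km) adds 353.
Every other assignment is strictly worse.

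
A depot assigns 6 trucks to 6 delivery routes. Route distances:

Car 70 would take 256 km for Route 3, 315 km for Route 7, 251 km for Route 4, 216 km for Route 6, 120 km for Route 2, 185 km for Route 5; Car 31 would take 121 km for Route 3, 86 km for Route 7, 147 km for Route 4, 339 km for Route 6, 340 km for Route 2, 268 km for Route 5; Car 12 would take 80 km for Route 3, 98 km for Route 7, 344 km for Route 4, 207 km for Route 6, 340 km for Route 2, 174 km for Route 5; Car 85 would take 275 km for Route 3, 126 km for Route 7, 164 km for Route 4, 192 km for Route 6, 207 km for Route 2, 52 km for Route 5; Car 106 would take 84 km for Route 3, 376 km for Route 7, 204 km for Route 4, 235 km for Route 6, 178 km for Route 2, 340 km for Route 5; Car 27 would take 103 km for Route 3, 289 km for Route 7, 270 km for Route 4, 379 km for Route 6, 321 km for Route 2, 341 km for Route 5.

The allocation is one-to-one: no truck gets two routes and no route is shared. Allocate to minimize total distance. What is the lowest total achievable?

Min total: 755 km

This is a one-to-one assignment (minimum-cost bipartite matching).
Optimal: Car 70→Route 2 (120 km), Car 31→Route 4 (147 km), Car 12→Route 7 (98 km), Car 85→Route 5 (52 km), Car 106→Route 6 (235 km), Car 27→Route 3 (103 km) — total 120+147+98+52+235+103 = 755 km.
Min-entry greedy (repeatedly take the single cheapest remaining cell) gives 921 km, worse by 166.
Every other assignment is strictly worse.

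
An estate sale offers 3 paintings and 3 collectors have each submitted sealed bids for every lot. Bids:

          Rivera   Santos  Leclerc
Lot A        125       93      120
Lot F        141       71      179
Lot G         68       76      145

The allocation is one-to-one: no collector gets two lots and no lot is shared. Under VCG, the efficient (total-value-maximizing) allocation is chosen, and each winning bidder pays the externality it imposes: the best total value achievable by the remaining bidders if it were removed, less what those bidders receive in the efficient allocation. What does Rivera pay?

Efficient allocation: Rivera→Lot A ($125), Santos→Lot G ($76), Leclerc→Lot F ($179); total welfare W = $380.
Rivera receives Lot A at value $125, so the others get W − 125 = $255.
Without Rivera: best allocation of the remaining 2 bidders over all 3 lots is Santos→Lot A ($93), Leclerc→Lot F ($179), total $272.
VCG payment = (others' best without Rivera) − (others' welfare with Rivera) = 272 − 255 = $17.

Rivera pays $17.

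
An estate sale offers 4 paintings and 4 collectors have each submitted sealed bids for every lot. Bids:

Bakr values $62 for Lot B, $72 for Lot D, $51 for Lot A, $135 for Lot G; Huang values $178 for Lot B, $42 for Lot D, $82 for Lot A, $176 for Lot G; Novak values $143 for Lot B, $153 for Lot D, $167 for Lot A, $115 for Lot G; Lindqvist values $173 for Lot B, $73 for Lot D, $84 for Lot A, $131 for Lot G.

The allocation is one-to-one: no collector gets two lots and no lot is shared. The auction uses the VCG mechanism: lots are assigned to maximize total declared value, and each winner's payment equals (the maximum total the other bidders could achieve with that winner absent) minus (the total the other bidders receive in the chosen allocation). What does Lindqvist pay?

Efficient allocation: Bakr→Lot D ($72), Huang→Lot G ($176), Novak→Lot A ($167), Lindqvist→Lot B ($173); total welfare W = $588.
Lindqvist receives Lot B at value $173, so the others get W − 173 = $415.
Without Lindqvist: best allocation of the remaining 3 bidders over all 4 lots is Bakr→Lot G ($135), Huang→Lot B ($178), Novak→Lot A ($167), total $480.
VCG payment = (others' best without Lindqvist) − (others' welfare with Lindqvist) = 480 − 415 = $65.

Lindqvist pays $65.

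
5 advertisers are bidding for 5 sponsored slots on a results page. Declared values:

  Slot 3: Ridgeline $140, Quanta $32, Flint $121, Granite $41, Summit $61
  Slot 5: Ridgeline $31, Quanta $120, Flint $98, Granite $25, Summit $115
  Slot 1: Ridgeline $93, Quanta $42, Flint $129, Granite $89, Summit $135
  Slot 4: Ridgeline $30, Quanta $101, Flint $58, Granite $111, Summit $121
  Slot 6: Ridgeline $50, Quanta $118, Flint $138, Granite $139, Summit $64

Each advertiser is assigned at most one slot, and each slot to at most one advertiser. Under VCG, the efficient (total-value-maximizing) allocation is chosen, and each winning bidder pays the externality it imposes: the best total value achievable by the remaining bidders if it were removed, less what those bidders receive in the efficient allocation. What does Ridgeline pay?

Efficient allocation: Ridgeline→Slot 3 ($140), Quanta→Slot 5 ($120), Flint→Slot 1 ($129), Granite→Slot 6 ($139), Summit→Slot 4 ($121); total welfare W = $649.
Ridgeline receives Slot 3 at value $140, so the others get W − 140 = $509.
Without Ridgeline: best allocation of the remaining 4 bidders over all 5 slots is Quanta→Slot 5 ($120), Flint→Slot 3 ($121), Granite→Slot 6 ($139), Summit→Slot 1 ($135), total $515.
VCG payment = (others' best without Ridgeline) − (others' welfare with Ridgeline) = 515 − 509 = $6.

Ridgeline pays $6.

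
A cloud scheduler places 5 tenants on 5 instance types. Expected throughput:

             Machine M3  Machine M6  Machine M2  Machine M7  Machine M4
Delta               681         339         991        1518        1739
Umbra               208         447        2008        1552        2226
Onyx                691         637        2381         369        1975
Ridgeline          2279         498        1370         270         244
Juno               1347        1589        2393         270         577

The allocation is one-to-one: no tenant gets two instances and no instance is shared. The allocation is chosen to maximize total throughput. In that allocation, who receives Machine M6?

Juno receives Machine M6.

This is a one-to-one assignment (maximum-weight bipartite matching).
Optimal: Delta→Machine M7 (1518 ops/s), Umbra→Machine M4 (2226 ops/s), Onyx→Machine M2 (2381 ops/s), Ridgeline→Machine M3 (2279 ops/s), Juno→Machine M6 (1589 ops/s) — total 1518+2226+2381+2279+1589 = 9993 ops/s.
Max-entry greedy (repeatedly take the single best remaining cell) gives 9053 ops/s, worse by 940.
Checked against all permutations: 9993 ops/s is optimal.
Juno's own top instance is Machine M2 (2393 ops/s), but forcing Juno→Machine M2 and reassigning the rest optimally gives only 9053 ops/s — worse by 940.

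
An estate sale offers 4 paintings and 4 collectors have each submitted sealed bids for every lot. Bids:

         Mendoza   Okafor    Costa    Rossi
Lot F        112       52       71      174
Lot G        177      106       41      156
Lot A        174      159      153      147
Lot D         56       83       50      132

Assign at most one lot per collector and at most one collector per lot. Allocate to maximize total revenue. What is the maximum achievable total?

Max total: $587

This is a one-to-one assignment (maximum-weight bipartite matching).
Optimal: Mendoza→Lot G ($177), Okafor→Lot D ($83), Costa→Lot A ($153), Rossi→Lot F ($174) — total 177+83+153+174 = $587.
Max-entry greedy (repeatedly take the single best remaining cell) gives $560, worse by 27.
Checked against all permutations: $587 is optimal.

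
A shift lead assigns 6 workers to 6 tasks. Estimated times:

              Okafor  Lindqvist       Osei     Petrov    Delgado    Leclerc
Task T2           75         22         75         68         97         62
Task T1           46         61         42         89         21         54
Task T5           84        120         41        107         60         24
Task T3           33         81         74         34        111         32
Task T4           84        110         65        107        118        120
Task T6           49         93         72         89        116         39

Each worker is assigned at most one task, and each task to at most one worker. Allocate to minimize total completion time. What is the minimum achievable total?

Min total: 215 min

Optimal: Okafor→Task T6 (49 min), Lindqvist→Task T2 (22 min), Osei→Task T4 (65 min), Petrov→Task T3 (34 min), Delgado→Task T1 (21 min), Leclerc→Task T5 (24 min) — total 49+22+65+34+21+24 = 215 min.
Row-greedy (each worker in turn takes its cheapest remaining task) gives 421 min, worse by 206.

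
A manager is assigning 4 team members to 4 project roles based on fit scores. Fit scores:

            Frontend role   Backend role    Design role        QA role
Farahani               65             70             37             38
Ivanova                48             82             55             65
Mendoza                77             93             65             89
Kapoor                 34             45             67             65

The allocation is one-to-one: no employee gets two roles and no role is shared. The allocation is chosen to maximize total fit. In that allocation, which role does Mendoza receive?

Mendoza receives QA role.

Optimal: Farahani→Frontend role (65 pts), Ivanova→Backend role (82 pts), Mendoza→QA role (89 pts), Kapoor→Design role (67 pts) — total 65+82+89+67 = 303 pts.
Max-entry greedy (repeatedly take the single best remaining cell) gives 290 pts, worse by 13.
Next-best assignment: Farahani→Frontend role, Ivanova→QA role, Mendoza→Backend role, Kapoor→Design role = 290 pts.
Mendoza's own top role is Backend role (93 pts), but forcing Mendoza→Backend role and reassigning the rest optimally gives only 290 pts — worse by 13.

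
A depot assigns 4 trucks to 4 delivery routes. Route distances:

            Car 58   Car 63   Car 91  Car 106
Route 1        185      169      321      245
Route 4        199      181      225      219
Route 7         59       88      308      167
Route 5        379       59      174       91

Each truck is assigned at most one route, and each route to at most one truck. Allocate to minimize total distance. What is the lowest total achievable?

Optimal: Car 58→Route 7 (59 km), Car 63→Route 1 (169 km), Car 91→Route 4 (225 km), Car 106→Route 5 (91 km) — total 59+169+225+91 = 544 km.
Next-best assignment: Car 58→Route 7, Car 63→Route 5, Car 91→Route 4, Car 106→Route 1 = 588 km.

Min total: 544 km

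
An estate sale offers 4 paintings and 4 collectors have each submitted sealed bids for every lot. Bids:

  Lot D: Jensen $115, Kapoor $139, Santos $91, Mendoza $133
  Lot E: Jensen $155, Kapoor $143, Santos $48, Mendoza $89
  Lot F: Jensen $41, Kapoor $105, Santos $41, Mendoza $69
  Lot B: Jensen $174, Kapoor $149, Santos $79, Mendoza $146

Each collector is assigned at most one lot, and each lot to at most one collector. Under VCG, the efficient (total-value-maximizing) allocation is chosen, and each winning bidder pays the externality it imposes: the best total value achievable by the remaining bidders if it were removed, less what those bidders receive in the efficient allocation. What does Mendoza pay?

Mendoza pays $57.

Efficient allocation: Jensen→Lot E ($155), Kapoor→Lot F ($105), Santos→Lot D ($91), Mendoza→Lot B ($146); total welfare W = $497.
Mendoza receives Lot B at value $146, so the others get W − 146 = $351.
Without Mendoza: best allocation of the remaining 3 bidders over all 4 lots is Jensen→Lot B ($174), Kapoor→Lot E ($143), Santos→Lot D ($91), total $408.
VCG payment = (others' best without Mendoza) − (others' welfare with Mendoza) = 408 − 351 = $57.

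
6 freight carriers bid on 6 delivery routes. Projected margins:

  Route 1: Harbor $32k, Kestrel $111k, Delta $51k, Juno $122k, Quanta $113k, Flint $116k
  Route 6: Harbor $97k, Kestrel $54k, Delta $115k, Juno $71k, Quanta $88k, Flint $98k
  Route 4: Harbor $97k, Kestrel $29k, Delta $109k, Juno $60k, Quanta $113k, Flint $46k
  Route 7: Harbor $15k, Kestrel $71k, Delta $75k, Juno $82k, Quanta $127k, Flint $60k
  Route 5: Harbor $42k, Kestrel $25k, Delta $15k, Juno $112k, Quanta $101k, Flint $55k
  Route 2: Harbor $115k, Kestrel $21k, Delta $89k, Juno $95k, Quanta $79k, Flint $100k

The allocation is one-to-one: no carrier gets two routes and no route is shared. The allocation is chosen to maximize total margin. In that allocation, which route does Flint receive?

Optimal: Harbor→Route 2 ($115k), Kestrel→Route 1 ($111k), Delta→Route 4 ($109k), Juno→Route 5 ($112k), Quanta→Route 7 ($127k), Flint→Route 6 ($98k) — total 115+111+109+112+127+98 = $672k.
Max-entry greedy (repeatedly take the single best remaining cell) gives $563k, worse by 109.
Flint's own top route is Route 1 ($116k), but forcing Flint→Route 1 and reassigning the rest optimally gives only $642k — worse by 30.

Flint receives Route 6.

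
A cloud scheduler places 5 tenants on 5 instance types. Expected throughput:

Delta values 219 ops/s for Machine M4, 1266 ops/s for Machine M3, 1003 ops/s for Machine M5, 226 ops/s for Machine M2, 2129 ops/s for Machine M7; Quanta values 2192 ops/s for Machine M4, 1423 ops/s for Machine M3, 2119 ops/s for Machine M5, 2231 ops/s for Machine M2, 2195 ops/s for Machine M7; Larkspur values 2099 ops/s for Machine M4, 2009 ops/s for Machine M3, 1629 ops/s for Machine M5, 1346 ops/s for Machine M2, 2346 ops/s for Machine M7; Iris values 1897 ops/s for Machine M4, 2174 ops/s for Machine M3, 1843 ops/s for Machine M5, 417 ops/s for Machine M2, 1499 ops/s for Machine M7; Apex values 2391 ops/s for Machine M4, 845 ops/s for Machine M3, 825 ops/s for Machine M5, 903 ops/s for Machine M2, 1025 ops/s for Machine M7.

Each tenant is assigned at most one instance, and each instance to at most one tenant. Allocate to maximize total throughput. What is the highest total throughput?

Maximum total: 10603 ops/s

Optimal: Delta→Machine M7 (2129 ops/s), Quanta→Machine M2 (2231 ops/s), Larkspur→Machine M3 (2009 ops/s), Iris→Machine M5 (1843 ops/s), Apex→Machine M4 (2391 ops/s) — total 2129+2231+2009+1843+2391 = 10603 ops/s.
Max-entry greedy (repeatedly take the single best remaining cell) gives 10145 ops/s, worse by 458.
Next-best assignment: Delta→Machine M7, Quanta→Machine M2, Larkspur→Machine M5, Iris→Machine M3, Apex→Machine M4 = 10554 ops/s.
Swapping Quanta↔Larkspur (Quanta→Machine M3 1423 ops/s, Larkspur→Machine M2 1346 ops/s) loses 1471.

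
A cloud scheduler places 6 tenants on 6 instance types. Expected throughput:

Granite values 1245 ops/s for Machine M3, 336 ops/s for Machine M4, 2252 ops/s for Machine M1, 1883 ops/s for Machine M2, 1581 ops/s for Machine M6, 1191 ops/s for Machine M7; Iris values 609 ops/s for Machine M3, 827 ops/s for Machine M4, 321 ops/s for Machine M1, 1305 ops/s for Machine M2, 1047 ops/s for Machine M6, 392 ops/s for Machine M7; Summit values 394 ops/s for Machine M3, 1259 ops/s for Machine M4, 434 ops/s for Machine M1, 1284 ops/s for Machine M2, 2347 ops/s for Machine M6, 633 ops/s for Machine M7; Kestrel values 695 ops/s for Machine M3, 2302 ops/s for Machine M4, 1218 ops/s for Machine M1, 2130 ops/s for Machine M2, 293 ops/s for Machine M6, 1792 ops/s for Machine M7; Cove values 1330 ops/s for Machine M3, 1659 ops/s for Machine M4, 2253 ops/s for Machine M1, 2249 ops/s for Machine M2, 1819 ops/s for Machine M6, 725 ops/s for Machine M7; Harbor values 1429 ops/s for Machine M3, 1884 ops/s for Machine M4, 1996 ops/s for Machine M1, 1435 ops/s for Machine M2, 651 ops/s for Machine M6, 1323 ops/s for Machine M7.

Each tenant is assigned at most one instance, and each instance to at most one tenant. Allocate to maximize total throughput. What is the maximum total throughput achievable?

Maximum total: 11133 ops/s

This is the linear assignment problem.
Optimal: Granite→Machine M1 (2252 ops/s), Iris→Machine M3 (609 ops/s), Summit→Machine M6 (2347 ops/s), Kestrel→Machine M7 (1792 ops/s), Cove→Machine M2 (2249 ops/s), Harbor→Machine M4 (1884 ops/s) — total 2252+609+2347+1792+2249+1884 = 11133 ops/s.
Row-greedy (each tenant in turn takes its best remaining instance) gives 10859 ops/s, worse by 274.
Swapping Summit↔Cove (Summit→Machine M2 1284 ops/s, Cove→Machine M6 1819 ops/s) loses 1493.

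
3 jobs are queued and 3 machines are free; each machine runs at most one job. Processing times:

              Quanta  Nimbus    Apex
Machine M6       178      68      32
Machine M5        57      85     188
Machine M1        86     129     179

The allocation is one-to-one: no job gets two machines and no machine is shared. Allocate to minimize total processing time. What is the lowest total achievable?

Minimum total: 203 min

This is a one-to-one assignment (minimum-cost bipartite matching).
Optimal: Quanta→Machine M1 (86 min), Nimbus→Machine M5 (85 min), Apex→Machine M6 (32 min) — total 86+85+32 = 203 min.
Min-entry greedy (repeatedly take the single cheapest remaining cell) gives 218 min, worse by 15.
Next-best assignment: Quanta→Machine M5, Nimbus→Machine M1, Apex→Machine M6 = 218 min.
Every other assignment is strictly worse.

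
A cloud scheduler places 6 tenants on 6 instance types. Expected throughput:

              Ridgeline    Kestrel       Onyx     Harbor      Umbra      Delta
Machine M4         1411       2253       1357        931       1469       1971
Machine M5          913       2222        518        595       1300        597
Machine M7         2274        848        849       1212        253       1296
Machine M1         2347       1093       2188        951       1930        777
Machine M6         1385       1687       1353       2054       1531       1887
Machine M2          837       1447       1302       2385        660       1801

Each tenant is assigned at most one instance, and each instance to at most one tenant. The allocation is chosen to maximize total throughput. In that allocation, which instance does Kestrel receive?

Kestrel receives Machine M5.

This is a one-to-one assignment (maximum-weight bipartite matching).
Optimal: Ridgeline→Machine M7 (2274 ops/s), Kestrel→Machine M5 (2222 ops/s), Onyx→Machine M1 (2188 ops/s), Harbor→Machine M2 (2385 ops/s), Umbra→Machine M6 (1531 ops/s), Delta→Machine M4 (1971 ops/s) — total 2274+2222+2188+2385+1531+1971 = 12571 ops/s.
Next-best assignment: Ridgeline→Machine M7, Kestrel→Machine M5, Onyx→Machine M1, Harbor→Machine M2, Umbra→Machine M4, Delta→Machine M6 = 12425 ops/s.
Swapping Umbra↔Kestrel (Umbra→Machine M5 1300 ops/s, Kestrel→Machine M6 1687 ops/s) loses 766.
Every other assignment is strictly worse.
Kestrel's own top instance is Machine M4 (2253 ops/s), but forcing Kestrel→Machine M4 and reassigning the rest optimally gives only 12287 ops/s — worse by 284.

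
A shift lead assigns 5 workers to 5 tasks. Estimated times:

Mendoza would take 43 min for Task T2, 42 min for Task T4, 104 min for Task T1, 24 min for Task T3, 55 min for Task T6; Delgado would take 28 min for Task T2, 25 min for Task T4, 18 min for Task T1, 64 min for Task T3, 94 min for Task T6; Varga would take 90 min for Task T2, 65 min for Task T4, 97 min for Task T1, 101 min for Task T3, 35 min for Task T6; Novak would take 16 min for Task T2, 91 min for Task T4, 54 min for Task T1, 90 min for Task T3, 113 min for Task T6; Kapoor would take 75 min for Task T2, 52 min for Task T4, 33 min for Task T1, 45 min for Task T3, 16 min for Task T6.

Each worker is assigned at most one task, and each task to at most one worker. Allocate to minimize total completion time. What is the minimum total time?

Min total: 133 min

Treat this as an assignment problem: match each worker to one task.
Optimal: Mendoza→Task T3 (24 min), Delgado→Task T4 (25 min), Varga→Task T6 (35 min), Novak→Task T2 (16 min), Kapoor→Task T1 (33 min) — total 24+25+35+16+33 = 133 min.
Row-greedy (each worker in turn takes its cheapest remaining task) gives 145 min, worse by 12.
Every other assignment is strictly worse.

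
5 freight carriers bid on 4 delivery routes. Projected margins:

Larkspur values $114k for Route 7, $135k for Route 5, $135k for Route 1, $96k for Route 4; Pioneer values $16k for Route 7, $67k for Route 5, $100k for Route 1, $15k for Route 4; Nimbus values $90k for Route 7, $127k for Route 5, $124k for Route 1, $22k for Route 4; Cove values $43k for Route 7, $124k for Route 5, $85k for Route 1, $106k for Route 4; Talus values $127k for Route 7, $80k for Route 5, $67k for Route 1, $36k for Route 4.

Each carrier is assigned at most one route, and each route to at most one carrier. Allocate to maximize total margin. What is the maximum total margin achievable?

Maximum total: $495k

This is a one-to-one assignment (maximum-weight bipartite matching).
Optimal: Talus→Route 7 ($127k), Nimbus→Route 5 ($127k), Larkspur→Route 1 ($135k), Cove→Route 4 ($106k) — total 127+127+135+106 = $495k.
Max-entry greedy (repeatedly take the single best remaining cell) gives $492k, worse by 3.
Next-best assignment: Talus→Route 7, Larkspur→Route 5, Nimbus→Route 1, Cove→Route 4 = $492k.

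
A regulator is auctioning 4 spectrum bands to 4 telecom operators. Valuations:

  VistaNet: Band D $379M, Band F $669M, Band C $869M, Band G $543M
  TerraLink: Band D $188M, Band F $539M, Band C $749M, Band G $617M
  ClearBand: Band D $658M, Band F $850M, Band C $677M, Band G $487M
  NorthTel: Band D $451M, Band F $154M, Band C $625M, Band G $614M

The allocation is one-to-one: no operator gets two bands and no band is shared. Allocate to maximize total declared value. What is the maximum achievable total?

Max total: $2787M

Optimal: VistaNet→Band C ($869M), TerraLink→Band G ($617M), ClearBand→Band F ($850M), NorthTel→Band D ($451M) — total 869+617+850+451 = $2787M.
Column-greedy (each band in turn goes to its best remaining operator) gives $2690M, worse by 97.
Checked against all permutations: $2787M is optimal.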